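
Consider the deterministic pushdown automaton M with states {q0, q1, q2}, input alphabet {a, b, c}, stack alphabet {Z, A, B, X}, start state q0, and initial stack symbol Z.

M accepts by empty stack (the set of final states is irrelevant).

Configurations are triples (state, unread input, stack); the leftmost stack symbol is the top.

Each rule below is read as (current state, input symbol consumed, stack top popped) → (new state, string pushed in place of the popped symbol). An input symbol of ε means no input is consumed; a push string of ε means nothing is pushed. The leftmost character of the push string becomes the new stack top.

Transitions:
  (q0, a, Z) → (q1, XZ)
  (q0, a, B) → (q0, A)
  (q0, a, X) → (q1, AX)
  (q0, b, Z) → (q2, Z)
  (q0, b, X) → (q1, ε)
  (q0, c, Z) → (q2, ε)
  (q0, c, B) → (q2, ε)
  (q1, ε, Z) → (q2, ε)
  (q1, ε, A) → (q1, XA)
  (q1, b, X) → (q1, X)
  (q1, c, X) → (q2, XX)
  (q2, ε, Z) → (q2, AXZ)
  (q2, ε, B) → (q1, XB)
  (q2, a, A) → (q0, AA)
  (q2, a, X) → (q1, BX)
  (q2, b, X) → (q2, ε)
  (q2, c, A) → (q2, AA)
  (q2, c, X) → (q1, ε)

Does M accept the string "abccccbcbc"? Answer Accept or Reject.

Accept

(q0, abccccbcbc, Z) ⊢ (q1, bccccbcbc, XZ) ⊢ (q1, ccccbcbc, XZ) ⊢ (q2, cccbcbc, XXZ) ⊢ (q1, ccbcbc, XZ) ⊢ (q2, cbcbc, XXZ) ⊢ (q1, bcbc, XZ) ⊢ (q1, cbc, XZ) ⊢ (q2, bc, XXZ) ⊢ (q2, c, XZ) ⊢ (q1, ε, Z) ⊢ (q2, ε, ε)
All input consumed and the stack is empty.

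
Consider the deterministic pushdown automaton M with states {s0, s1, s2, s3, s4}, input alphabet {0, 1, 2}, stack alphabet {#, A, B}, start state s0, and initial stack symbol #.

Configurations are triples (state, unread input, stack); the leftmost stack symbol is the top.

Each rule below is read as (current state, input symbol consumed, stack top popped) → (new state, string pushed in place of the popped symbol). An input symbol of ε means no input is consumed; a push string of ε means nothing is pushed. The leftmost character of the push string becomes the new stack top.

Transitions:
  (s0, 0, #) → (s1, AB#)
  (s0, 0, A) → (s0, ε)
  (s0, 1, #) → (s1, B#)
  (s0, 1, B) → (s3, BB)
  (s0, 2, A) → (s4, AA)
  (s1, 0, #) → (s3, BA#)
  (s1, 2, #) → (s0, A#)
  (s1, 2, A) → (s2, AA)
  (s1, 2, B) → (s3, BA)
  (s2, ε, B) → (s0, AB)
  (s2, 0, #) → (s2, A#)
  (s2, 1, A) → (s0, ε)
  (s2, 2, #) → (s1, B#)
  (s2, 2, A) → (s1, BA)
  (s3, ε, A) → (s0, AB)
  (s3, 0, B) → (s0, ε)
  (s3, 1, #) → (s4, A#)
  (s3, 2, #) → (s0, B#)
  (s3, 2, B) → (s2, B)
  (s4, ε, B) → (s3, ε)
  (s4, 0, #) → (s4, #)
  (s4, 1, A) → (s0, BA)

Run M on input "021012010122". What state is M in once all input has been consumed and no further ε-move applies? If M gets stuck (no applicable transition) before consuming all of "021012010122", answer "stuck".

s4

(s0, 021012010122, #) ⊢ (s1, 21012010122, AB#) ⊢ (s2, 1012010122, AAB#) ⊢ (s0, 012010122, AB#) ⊢ (s0, 12010122, B#) ⊢ (s3, 2010122, BB#) ⊢ (s2, 010122, BB#) ⊢ (s0, 010122, ABB#) ⊢ (s0, 10122, BB#) ⊢ (s3, 0122, BBB#) ⊢ (s0, 122, BB#) ⊢ (s3, 22, BBB#) ⊢ (s2, 2, BBB#) ⊢ (s0, 2, ABBB#) ⊢ (s4, ε, AABBB#)
All input consumed; M is in state s4.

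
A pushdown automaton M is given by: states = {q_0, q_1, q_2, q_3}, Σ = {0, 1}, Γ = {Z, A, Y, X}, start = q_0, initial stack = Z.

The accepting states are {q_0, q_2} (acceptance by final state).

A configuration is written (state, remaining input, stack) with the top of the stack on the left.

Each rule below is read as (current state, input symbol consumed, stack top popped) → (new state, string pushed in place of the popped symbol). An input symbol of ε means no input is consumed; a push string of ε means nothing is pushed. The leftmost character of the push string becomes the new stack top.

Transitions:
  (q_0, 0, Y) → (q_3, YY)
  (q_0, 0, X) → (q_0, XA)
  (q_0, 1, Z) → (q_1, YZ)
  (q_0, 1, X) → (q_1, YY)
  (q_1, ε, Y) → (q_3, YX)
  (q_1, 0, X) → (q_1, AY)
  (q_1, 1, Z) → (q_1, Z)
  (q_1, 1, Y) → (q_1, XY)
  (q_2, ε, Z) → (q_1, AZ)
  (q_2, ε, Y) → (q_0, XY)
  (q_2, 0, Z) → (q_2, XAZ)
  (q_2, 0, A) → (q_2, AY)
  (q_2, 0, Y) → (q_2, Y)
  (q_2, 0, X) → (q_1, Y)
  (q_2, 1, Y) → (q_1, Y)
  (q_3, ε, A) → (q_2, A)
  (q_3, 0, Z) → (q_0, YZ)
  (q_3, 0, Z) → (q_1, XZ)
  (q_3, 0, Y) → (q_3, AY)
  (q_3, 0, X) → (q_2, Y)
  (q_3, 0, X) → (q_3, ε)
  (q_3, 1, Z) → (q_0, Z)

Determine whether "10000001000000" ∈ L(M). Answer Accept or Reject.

Reject

No computation consumes all input and reaches a final state.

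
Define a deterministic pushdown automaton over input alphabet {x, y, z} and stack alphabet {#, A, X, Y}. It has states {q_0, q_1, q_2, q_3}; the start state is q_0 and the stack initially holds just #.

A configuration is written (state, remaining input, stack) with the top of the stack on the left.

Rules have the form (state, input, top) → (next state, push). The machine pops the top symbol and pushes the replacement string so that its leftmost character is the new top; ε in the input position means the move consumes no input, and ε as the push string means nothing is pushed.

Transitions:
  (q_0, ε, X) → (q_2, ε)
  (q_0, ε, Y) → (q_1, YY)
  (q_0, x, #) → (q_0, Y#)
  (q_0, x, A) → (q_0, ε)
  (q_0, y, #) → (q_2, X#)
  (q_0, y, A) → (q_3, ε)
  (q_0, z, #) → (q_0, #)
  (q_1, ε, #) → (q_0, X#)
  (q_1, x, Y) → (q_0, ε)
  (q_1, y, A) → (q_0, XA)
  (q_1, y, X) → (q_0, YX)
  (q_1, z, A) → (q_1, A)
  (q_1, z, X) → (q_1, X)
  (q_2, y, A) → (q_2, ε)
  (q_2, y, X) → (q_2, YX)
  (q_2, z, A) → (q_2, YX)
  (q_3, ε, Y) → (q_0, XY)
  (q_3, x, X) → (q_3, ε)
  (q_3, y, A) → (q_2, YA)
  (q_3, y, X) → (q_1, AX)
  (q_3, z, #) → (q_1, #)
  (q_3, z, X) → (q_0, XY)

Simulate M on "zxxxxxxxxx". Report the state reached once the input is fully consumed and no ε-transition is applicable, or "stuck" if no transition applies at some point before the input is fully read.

(q_0, zxxxxxxxxx, #)
  read z, top #: go to q_0, push # → (q_0, xxxxxxxxx, #)
  read x, top #: go to q_0, push Y# → (q_0, xxxxxxxx, Y#)
  ε-move, top Y: go to q_1, push YY → (q_1, xxxxxxxx, YY#)
  read x, top Y: go to q_0, push ε → (q_0, xxxxxxx, Y#)
  ε-move, top Y: go to q_1, push YY → (q_1, xxxxxxx, YY#)
  read x, top Y: go to q_0, push ε → (q_0, xxxxxx, Y#)
  ε-move, top Y: go to q_1, push YY → (q_1, xxxxxx, YY#)
  read x, top Y: go to q_0, push ε → (q_0, xxxxx, Y#)
  ε-move, top Y: go to q_1, push YY → (q_1, xxxxx, YY#)
  read x, top Y: go to q_0, push ε → (q_0, xxxx, Y#)
  ε-move, top Y: go to q_1, push YY → (q_1, xxxx, YY#)
  read x, top Y: go to q_0, push ε → (q_0, xxx, Y#)
  ε-move, top Y: go to q_1, push YY → (q_1, xxx, YY#)
  read x, top Y: go to q_0, push ε → (q_0, xx, Y#)
  ε-move, top Y: go to q_1, push YY → (q_1, xx, YY#)
  read x, top Y: go to q_0, push ε → (q_0, x, Y#)
  ε-move, top Y: go to q_1, push YY → (q_1, x, YY#)
  read x, top Y: go to q_0, push ε → (q_0, ε, Y#)
  ε-move, top Y: go to q_1, push YY → (q_1, ε, YY#)
All input consumed; M is in state q_1.

q_1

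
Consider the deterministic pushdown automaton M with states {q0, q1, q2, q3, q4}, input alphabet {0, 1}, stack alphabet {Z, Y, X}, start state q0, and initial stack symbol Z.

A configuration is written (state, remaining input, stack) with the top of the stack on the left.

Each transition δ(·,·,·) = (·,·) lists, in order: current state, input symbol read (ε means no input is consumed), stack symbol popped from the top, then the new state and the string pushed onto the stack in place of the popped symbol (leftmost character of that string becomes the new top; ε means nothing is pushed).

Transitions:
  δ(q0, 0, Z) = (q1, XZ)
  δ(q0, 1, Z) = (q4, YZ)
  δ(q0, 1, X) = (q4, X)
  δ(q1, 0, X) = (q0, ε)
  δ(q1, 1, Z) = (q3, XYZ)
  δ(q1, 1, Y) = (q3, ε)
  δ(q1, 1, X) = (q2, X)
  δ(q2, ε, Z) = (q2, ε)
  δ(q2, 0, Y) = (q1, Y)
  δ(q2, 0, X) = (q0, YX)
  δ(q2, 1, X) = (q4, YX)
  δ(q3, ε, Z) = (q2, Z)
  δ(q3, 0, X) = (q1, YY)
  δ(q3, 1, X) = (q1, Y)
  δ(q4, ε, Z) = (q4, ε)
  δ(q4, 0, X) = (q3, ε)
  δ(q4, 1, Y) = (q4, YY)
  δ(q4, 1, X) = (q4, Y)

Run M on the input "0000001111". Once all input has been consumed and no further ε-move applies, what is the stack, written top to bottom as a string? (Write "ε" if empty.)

(q0, 0000001111, Z)
  read 0, top Z: go to q1, push XZ → (q1, 000001111, XZ)
  read 0, top X: go to q0, push ε → (q0, 00001111, Z)
  read 0, top Z: go to q1, push XZ → (q1, 0001111, XZ)
  read 0, top X: go to q0, push ε → (q0, 001111, Z)
  read 0, top Z: go to q1, push XZ → (q1, 01111, XZ)
  read 0, top X: go to q0, push ε → (q0, 1111, Z)
  read 1, top Z: go to q4, push YZ → (q4, 111, YZ)
  read 1, top Y: go to q4, push YY → (q4, 11, YYZ)
  read 1, top Y: go to q4, push YY → (q4, 1, YYYZ)
  read 1, top Y: go to q4, push YY → (q4, ε, YYYYZ)
All input consumed in state q4 with stack YYYYZ.

YYYYZ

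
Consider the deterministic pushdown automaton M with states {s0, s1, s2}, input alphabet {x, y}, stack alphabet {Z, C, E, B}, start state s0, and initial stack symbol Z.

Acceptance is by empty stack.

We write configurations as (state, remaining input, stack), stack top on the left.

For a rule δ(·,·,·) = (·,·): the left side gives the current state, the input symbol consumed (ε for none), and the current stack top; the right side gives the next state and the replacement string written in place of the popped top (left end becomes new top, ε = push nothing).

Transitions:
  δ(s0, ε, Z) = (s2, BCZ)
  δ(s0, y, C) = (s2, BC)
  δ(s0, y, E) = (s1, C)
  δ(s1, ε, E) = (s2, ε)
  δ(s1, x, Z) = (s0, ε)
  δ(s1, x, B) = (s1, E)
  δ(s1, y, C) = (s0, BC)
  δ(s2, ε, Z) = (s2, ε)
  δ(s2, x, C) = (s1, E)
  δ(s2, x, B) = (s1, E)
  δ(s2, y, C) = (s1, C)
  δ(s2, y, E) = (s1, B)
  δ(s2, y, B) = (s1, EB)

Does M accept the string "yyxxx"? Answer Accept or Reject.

Reject

(s0, yyxxx, Z) ⊢ (s2, yyxxx, BCZ) ⊢ (s1, yxxx, EBCZ) ⊢ (s2, yxxx, BCZ) ⊢ (s1, xxx, EBCZ) ⊢ (s2, xxx, BCZ) ⊢ (s1, xx, ECZ) ⊢ (s2, xx, CZ) ⊢ (s1, x, EZ) ⊢ (s2, x, Z) ⊢ (s2, x, ε)
No transition applies at (s2, x, ε); input not fully consumed.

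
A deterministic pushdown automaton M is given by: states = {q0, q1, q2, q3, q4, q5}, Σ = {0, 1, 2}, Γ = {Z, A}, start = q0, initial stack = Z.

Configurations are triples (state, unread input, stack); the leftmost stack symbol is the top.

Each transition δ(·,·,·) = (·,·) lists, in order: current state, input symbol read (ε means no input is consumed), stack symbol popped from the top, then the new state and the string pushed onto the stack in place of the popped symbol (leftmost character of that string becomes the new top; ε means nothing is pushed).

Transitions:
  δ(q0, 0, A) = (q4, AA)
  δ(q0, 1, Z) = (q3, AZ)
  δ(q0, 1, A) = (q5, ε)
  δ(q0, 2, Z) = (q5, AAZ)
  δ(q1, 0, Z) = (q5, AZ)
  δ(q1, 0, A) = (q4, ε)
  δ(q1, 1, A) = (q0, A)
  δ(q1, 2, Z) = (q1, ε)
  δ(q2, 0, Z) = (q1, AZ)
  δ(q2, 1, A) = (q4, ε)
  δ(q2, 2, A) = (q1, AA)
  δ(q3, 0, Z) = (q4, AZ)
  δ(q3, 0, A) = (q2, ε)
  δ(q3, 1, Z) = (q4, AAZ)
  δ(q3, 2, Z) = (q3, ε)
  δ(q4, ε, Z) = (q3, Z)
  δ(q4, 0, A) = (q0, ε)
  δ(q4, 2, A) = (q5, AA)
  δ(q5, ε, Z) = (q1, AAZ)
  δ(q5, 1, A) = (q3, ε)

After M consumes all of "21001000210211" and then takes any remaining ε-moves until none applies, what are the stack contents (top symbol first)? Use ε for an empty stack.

(q0, 21001000210211, Z) ⊢ (q5, 1001000210211, AAZ) ⊢ (q3, 001000210211, AZ) ⊢ (q2, 01000210211, Z) ⊢ (q1, 1000210211, AZ) ⊢ (q0, 000210211, AZ) ⊢ (q4, 00210211, AAZ) ⊢ (q0, 0210211, AZ) ⊢ (q4, 210211, AAZ) ⊢ (q5, 10211, AAAZ) ⊢ (q3, 0211, AAZ) ⊢ (q2, 211, AZ) ⊢ (q1, 11, AAZ) ⊢ (q0, 1, AAZ) ⊢ (q5, ε, AZ)
All input consumed in state q5 with stack AZ.

AZ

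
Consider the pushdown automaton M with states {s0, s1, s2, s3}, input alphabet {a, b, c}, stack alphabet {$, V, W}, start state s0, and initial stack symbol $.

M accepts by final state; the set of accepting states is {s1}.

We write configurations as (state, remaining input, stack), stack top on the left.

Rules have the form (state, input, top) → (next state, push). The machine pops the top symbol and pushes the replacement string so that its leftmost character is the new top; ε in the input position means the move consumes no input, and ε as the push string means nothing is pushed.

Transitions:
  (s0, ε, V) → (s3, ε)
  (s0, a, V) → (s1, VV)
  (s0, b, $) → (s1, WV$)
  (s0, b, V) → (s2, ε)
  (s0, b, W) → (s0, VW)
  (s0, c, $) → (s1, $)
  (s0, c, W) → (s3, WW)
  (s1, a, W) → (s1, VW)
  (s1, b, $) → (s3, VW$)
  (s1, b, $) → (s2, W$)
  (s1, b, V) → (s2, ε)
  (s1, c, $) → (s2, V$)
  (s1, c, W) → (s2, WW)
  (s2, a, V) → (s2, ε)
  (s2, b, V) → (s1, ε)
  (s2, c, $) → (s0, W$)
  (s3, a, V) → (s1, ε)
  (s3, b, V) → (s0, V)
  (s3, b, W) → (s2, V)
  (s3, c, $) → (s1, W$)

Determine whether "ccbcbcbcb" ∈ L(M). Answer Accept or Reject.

One accepting computation: (s0, ccbcbcbcb, $) ⊢ (s1, cbcbcbcb, $) ⊢ (s2, bcbcbcb, V$) ⊢ (s1, cbcbcb, $) ⊢ (s2, bcbcb, V$) ⊢ (s1, cbcb, $) ⊢ (s2, bcb, V$) ⊢ (s1, cb, $) ⊢ (s2, b, V$) ⊢ (s1, ε, $)
All input consumed and state s1 ∈ F.

Accept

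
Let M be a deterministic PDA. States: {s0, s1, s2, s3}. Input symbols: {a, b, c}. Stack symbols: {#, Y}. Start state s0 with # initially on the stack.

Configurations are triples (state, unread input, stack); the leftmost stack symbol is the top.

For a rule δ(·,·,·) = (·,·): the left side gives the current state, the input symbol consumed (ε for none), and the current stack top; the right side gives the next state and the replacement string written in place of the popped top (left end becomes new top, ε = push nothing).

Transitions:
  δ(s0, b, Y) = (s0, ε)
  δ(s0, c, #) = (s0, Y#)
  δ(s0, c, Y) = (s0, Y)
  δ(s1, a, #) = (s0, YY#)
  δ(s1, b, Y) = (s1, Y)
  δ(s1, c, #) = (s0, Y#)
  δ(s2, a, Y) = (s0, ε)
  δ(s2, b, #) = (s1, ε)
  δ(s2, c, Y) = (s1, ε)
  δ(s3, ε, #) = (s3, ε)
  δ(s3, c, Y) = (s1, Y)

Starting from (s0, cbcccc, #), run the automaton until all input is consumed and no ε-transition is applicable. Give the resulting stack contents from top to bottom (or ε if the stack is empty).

(s0, cbcccc, #)
  read c, top #: go to s0, push Y# → (s0, bcccc, Y#)
  read b, top Y: go to s0, push ε → (s0, cccc, #)
  read c, top #: go to s0, push Y# → (s0, ccc, Y#)
  read c, top Y: go to s0, push Y → (s0, cc, Y#)
  read c, top Y: go to s0, push Y → (s0, c, Y#)
  read c, top Y: go to s0, push Y → (s0, ε, Y#)
All input consumed in state s0 with stack Y#.

Y#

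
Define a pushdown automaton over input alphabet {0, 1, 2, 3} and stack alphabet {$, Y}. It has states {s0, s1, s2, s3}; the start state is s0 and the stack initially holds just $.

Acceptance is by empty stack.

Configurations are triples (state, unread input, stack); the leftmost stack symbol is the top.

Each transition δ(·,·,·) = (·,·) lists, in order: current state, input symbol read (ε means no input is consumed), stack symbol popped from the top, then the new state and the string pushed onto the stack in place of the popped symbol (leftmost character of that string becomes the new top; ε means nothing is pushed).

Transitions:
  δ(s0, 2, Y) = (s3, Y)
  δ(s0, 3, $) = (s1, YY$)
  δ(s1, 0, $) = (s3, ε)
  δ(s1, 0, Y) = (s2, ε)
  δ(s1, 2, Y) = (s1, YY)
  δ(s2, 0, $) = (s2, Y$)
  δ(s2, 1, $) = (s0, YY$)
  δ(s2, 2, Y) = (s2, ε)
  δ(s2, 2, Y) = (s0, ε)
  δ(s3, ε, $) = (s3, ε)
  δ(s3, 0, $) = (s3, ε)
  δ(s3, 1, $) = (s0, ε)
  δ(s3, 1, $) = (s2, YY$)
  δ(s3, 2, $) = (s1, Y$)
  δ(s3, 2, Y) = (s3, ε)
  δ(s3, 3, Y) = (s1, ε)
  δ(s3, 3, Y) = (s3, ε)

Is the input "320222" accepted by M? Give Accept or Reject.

One accepting computation: (s0, 320222, $) ⊢ (s1, 20222, YY$) ⊢ (s1, 0222, YYY$) ⊢ (s2, 222, YY$) ⊢ (s0, 22, Y$) ⊢ (s3, 2, Y$) ⊢ (s3, ε, $) ⊢ (s3, ε, ε)
All input consumed and the stack is empty.

Accept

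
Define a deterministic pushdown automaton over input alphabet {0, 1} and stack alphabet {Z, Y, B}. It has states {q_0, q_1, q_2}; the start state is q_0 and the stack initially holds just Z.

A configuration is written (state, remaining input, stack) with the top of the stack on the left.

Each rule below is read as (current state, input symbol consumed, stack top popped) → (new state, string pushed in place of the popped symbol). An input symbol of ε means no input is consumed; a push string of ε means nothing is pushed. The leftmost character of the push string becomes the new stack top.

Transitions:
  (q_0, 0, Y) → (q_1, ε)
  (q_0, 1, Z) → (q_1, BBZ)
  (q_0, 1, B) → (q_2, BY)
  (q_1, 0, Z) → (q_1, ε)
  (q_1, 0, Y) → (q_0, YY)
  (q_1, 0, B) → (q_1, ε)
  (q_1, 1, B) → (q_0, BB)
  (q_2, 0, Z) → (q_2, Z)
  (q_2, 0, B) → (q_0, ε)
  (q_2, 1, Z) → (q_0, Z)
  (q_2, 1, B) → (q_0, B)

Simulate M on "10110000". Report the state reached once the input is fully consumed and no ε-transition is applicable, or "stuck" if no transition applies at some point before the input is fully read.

(q_0, 10110000, Z)
  read 1, top Z: go to q_1, push BBZ → (q_1, 0110000, BBZ)
  read 0, top B: go to q_1, push ε → (q_1, 110000, BZ)
  read 1, top B: go to q_0, push BB → (q_0, 10000, BBZ)
  read 1, top B: go to q_2, push BY → (q_2, 0000, BYBZ)
  read 0, top B: go to q_0, push ε → (q_0, 000, YBZ)
  read 0, top Y: go to q_1, push ε → (q_1, 00, BZ)
  read 0, top B: go to q_1, push ε → (q_1, 0, Z)
  read 0, top Z: go to q_1, push ε → (q_1, ε, ε)
All input consumed; M is in state q_1.

q_1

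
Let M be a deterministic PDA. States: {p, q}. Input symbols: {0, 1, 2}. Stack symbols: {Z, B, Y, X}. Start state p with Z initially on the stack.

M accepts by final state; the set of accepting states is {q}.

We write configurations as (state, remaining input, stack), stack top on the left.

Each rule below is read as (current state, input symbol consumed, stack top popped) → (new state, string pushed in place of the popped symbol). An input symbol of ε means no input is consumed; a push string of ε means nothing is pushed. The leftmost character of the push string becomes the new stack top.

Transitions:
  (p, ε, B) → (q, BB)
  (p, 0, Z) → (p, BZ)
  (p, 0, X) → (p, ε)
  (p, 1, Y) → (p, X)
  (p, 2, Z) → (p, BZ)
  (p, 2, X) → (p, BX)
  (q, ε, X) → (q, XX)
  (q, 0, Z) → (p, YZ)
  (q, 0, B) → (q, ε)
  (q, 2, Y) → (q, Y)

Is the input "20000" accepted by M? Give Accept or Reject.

Reject

(p, 20000, Z)
  read 2, top Z: go to p, push BZ → (p, 0000, BZ)
  ε-move, top B: go to q, push BB → (q, 0000, BBZ)
  read 0, top B: go to q, push ε → (q, 000, BZ)
  read 0, top B: go to q, push ε → (q, 00, Z)
  read 0, top Z: go to p, push YZ → (p, 0, YZ)
No transition applies at (p, 0, YZ); input not fully consumed.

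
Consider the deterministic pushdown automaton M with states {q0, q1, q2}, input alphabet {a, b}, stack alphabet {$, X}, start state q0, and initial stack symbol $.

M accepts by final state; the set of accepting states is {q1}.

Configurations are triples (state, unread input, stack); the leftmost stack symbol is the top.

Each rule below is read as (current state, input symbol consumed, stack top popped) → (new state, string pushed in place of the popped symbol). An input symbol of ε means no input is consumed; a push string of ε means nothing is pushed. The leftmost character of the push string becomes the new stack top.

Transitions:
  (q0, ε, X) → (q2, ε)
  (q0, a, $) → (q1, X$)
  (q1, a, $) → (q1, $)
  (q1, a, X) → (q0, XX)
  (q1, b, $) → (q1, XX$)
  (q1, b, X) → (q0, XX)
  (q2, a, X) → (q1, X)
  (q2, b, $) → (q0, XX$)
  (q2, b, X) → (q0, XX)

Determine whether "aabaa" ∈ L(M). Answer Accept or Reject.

Reject

(q0, aabaa, $)
  read a, top $: go to q1, push X$ → (q1, abaa, X$)
  read a, top X: go to q0, push XX → (q0, baa, XX$)
  ε-move, top X: go to q2, push ε → (q2, baa, X$)
  read b, top X: go to q0, push XX → (q0, aa, XX$)
  ε-move, top X: go to q2, push ε → (q2, aa, X$)
  read a, top X: go to q1, push X → (q1, a, X$)
  read a, top X: go to q0, push XX → (q0, ε, XX$)
  ε-move, top X: go to q2, push ε → (q2, ε, X$)
All input consumed; state q2 ∉ F and no further ε-move applies.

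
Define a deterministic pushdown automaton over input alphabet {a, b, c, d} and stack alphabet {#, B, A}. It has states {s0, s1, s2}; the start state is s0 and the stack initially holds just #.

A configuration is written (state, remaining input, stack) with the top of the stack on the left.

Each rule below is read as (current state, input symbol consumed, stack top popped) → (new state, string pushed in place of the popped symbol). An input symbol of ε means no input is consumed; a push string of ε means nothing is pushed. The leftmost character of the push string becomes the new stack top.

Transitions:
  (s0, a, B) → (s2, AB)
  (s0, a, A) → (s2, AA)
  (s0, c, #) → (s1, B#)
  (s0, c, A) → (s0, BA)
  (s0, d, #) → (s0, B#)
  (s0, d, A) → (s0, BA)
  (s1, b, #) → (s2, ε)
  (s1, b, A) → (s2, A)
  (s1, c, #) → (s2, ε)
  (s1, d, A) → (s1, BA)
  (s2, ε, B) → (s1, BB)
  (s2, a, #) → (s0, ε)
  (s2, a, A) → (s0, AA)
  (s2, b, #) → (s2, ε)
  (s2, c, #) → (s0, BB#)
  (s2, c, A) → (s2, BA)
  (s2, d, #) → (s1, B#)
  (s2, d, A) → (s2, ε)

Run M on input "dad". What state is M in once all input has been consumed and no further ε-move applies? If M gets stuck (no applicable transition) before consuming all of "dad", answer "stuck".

s1

(s0, dad, #)
  read d, top #: go to s0, push B# → (s0, ad, B#)
  read a, top B: go to s2, push AB → (s2, d, AB#)
  read d, top A: go to s2, push ε → (s2, ε, B#)
  ε-move, top B: go to s1, push BB → (s1, ε, BB#)
All input consumed; M is in state s1.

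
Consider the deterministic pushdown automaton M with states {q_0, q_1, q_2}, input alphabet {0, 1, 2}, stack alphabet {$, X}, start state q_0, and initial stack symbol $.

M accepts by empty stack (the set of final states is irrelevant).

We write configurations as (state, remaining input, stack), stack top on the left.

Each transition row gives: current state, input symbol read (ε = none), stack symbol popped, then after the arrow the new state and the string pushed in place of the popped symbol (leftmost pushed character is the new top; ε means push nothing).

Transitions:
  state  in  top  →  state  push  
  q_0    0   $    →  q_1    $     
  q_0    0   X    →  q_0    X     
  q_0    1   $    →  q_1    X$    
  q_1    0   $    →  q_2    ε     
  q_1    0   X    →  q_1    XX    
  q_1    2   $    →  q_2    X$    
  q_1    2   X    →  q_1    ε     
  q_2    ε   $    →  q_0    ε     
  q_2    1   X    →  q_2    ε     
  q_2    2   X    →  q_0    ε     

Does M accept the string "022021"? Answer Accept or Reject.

Accept

(q_0, 022021, $) ⊢ (q_1, 22021, $) ⊢ (q_2, 2021, X$) ⊢ (q_0, 021, $) ⊢ (q_1, 21, $) ⊢ (q_2, 1, X$) ⊢ (q_2, ε, $) ⊢ (q_0, ε, ε)
All input consumed and the stack is empty.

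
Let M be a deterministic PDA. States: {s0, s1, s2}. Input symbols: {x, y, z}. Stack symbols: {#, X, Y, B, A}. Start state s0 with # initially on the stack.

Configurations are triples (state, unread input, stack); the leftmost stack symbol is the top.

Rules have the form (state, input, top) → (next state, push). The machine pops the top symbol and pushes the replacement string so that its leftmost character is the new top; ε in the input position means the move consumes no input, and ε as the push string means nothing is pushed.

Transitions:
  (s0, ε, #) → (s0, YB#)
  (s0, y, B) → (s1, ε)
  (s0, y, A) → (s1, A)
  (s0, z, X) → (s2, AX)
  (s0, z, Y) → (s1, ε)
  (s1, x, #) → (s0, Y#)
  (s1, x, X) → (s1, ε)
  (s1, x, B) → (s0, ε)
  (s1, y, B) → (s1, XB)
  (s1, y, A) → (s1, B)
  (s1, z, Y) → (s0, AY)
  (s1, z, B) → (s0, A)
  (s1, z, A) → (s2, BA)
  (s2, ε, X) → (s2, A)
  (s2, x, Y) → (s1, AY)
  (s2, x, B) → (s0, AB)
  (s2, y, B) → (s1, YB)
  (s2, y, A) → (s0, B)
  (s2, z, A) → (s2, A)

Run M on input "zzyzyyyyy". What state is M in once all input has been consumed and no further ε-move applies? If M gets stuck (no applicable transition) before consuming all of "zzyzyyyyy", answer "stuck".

stuck

(s0, zzyzyyyyy, #)
  ε-move, top #: go to s0, push YB# → (s0, zzyzyyyyy, YB#)
  read z, top Y: go to s1, push ε → (s1, zyzyyyyy, B#)
  read z, top B: go to s0, push A → (s0, yzyyyyy, A#)
  read y, top A: go to s1, push A → (s1, zyyyyy, A#)
  read z, top A: go to s2, push BA → (s2, yyyyy, BA#)
  read y, top B: go to s1, push YB → (s1, yyyy, YBA#)
No transition for (s1, y, top Y); M blocks with input yyyy remaining.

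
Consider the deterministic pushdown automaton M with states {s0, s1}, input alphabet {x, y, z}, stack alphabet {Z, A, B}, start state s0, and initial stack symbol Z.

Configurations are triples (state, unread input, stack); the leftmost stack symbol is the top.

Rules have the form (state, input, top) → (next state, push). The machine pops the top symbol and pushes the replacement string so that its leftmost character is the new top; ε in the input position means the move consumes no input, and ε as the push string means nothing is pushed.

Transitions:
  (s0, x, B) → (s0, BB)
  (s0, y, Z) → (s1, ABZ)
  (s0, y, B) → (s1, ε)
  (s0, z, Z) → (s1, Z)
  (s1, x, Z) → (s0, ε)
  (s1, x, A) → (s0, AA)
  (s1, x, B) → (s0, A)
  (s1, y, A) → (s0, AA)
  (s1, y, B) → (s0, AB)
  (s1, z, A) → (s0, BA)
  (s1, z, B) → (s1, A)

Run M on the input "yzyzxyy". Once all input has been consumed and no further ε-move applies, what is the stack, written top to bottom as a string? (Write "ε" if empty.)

(s0, yzyzxyy, Z) ⊢ (s1, zyzxyy, ABZ) ⊢ (s0, yzxyy, BABZ) ⊢ (s1, zxyy, ABZ) ⊢ (s0, xyy, BABZ) ⊢ (s0, yy, BBABZ) ⊢ (s1, y, BABZ) ⊢ (s0, ε, ABABZ)
All input consumed in state s0 with stack ABABZ.

ABABZ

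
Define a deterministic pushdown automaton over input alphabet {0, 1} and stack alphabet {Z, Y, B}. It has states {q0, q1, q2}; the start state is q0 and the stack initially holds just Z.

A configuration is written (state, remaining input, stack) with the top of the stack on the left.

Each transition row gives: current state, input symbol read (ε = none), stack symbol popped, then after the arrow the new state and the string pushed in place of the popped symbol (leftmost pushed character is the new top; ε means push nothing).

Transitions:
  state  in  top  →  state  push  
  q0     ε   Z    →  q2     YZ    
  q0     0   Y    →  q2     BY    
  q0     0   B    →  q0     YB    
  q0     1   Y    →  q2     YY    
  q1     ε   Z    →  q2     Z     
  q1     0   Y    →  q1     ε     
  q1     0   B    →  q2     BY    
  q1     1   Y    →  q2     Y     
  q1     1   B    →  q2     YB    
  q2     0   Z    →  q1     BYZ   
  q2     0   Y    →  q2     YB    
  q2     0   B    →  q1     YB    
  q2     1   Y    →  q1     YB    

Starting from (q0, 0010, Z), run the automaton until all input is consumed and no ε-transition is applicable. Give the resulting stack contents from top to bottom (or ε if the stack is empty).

BBBZ

(q0, 0010, Z) ⊢ (q2, 0010, YZ) ⊢ (q2, 010, YBZ) ⊢ (q2, 10, YBBZ) ⊢ (q1, 0, YBBBZ) ⊢ (q1, ε, BBBZ)
All input consumed in state q1 with stack BBBZ.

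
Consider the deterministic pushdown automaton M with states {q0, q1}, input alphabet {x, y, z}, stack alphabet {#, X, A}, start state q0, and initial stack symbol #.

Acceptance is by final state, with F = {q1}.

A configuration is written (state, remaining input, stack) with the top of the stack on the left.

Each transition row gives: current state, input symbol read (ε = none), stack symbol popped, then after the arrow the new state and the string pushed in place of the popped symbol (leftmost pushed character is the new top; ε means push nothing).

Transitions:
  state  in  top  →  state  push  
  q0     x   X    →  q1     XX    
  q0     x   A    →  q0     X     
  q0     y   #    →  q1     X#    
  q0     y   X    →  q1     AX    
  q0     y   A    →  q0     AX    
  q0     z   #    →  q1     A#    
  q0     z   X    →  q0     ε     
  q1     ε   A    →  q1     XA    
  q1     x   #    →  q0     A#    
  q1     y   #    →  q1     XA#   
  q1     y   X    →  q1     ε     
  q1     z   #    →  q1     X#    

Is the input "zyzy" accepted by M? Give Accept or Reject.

(q0, zyzy, #)
  read z, top #: go to q1, push A# → (q1, yzy, A#)
  ε-move, top A: go to q1, push XA → (q1, yzy, XA#)
  read y, top X: go to q1, push ε → (q1, zy, A#)
  ε-move, top A: go to q1, push XA → (q1, zy, XA#)
No transition applies at (q1, zy, XA#); input not fully consumed.

Reject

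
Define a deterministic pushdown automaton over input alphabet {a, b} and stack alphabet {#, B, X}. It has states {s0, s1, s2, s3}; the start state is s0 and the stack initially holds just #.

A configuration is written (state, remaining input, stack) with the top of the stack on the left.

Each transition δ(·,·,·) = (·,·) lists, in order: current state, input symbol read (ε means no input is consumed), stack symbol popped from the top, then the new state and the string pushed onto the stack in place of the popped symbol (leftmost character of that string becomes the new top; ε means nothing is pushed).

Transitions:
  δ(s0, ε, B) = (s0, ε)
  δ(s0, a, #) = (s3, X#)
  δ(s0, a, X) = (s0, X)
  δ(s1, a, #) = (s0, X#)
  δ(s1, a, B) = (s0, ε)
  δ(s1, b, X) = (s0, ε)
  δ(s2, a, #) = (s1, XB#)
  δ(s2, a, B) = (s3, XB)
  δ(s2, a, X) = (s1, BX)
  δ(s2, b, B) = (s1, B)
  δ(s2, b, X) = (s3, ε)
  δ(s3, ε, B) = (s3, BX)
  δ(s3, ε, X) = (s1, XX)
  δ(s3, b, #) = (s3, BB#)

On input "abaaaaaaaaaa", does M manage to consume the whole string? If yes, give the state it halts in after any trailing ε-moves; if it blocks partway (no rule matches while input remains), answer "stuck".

s0

(s0, abaaaaaaaaaa, #)
  read a, top #: go to s3, push X# → (s3, baaaaaaaaaa, X#)
  ε-move, top X: go to s1, push XX → (s1, baaaaaaaaaa, XX#)
  read b, top X: go to s0, push ε → (s0, aaaaaaaaaa, X#)
  read a, top X: go to s0, push X → (s0, aaaaaaaaa, X#)
  read a, top X: go to s0, push X → (s0, aaaaaaaa, X#)
  read a, top X: go to s0, push X → (s0, aaaaaaa, X#)
  read a, top X: go to s0, push X → (s0, aaaaaa, X#)
  read a, top X: go to s0, push X → (s0, aaaaa, X#)
  read a, top X: go to s0, push X → (s0, aaaa, X#)
  read a, top X: go to s0, push X → (s0, aaa, X#)
  read a, top X: go to s0, push X → (s0, aa, X#)
  read a, top X: go to s0, push X → (s0, a, X#)
  read a, top X: go to s0, push X → (s0, ε, X#)
All input consumed; M is in state s0.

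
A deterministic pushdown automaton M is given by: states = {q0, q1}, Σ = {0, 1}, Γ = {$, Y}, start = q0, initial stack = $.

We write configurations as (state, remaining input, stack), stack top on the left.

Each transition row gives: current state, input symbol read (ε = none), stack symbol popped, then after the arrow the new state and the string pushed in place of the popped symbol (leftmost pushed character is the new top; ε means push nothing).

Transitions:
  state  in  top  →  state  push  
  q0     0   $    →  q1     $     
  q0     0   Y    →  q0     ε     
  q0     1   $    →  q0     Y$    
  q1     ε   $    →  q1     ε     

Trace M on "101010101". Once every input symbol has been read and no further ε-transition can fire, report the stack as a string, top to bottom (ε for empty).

Y$

(q0, 101010101, $) ⊢ (q0, 01010101, Y$) ⊢ (q0, 1010101, $) ⊢ (q0, 010101, Y$) ⊢ (q0, 10101, $) ⊢ (q0, 0101, Y$) ⊢ (q0, 101, $) ⊢ (q0, 01, Y$) ⊢ (q0, 1, $) ⊢ (q0, ε, Y$)
All input consumed in state q0 with stack Y$.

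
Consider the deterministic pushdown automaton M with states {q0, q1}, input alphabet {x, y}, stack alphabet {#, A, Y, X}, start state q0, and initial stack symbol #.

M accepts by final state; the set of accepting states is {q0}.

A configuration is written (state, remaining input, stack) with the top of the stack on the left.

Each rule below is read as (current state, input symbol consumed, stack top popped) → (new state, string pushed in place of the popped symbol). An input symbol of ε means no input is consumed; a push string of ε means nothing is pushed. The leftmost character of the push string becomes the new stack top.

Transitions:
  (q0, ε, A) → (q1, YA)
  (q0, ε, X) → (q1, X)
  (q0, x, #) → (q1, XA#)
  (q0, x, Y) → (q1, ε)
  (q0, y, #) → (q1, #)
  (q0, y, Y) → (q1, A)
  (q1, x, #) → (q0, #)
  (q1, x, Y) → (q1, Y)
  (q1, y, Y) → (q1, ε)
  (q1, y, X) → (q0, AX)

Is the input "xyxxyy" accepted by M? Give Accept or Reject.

(q0, xyxxyy, #)
  read x, top #: go to q1, push XA# → (q1, yxxyy, XA#)
  read y, top X: go to q0, push AX → (q0, xxyy, AXA#)
  ε-move, top A: go to q1, push YA → (q1, xxyy, YAXA#)
  read x, top Y: go to q1, push Y → (q1, xyy, YAXA#)
  read x, top Y: go to q1, push Y → (q1, yy, YAXA#)
  read y, top Y: go to q1, push ε → (q1, y, AXA#)
No transition applies at (q1, y, AXA#); input not fully consumed.

Reject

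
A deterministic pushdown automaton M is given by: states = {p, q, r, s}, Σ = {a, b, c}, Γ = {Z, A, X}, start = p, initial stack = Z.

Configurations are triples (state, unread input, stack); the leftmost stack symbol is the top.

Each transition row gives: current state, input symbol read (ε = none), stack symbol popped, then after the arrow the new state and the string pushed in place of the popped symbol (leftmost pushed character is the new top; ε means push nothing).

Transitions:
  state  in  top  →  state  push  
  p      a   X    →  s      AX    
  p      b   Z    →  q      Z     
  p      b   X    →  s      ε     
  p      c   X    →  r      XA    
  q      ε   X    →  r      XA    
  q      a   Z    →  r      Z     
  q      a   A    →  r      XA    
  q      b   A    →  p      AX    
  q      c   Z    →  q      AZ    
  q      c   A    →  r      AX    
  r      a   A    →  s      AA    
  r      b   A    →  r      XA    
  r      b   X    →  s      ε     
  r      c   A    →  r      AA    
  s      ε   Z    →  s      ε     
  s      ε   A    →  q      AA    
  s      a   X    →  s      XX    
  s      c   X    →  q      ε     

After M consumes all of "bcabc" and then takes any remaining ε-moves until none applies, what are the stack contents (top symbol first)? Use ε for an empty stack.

AXAZ

(p, bcabc, Z) ⊢ (q, cabc, Z) ⊢ (q, abc, AZ) ⊢ (r, bc, XAZ) ⊢ (s, c, AZ) ⊢ (q, c, AAZ) ⊢ (r, ε, AXAZ)
All input consumed in state r with stack AXAZ.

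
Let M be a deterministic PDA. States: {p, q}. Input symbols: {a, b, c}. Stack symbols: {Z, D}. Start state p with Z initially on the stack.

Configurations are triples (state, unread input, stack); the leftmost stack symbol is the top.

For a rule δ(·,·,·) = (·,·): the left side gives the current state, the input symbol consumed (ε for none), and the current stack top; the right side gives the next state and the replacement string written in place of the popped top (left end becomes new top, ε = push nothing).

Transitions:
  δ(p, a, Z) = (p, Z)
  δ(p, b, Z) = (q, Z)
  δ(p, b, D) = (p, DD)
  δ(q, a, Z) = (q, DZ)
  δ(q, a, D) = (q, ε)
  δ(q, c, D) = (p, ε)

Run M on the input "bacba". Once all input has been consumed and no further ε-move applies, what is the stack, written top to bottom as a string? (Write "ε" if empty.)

(p, bacba, Z) ⊢ (q, acba, Z) ⊢ (q, cba, DZ) ⊢ (p, ba, Z) ⊢ (q, a, Z) ⊢ (q, ε, DZ)
All input consumed in state q with stack DZ.

DZ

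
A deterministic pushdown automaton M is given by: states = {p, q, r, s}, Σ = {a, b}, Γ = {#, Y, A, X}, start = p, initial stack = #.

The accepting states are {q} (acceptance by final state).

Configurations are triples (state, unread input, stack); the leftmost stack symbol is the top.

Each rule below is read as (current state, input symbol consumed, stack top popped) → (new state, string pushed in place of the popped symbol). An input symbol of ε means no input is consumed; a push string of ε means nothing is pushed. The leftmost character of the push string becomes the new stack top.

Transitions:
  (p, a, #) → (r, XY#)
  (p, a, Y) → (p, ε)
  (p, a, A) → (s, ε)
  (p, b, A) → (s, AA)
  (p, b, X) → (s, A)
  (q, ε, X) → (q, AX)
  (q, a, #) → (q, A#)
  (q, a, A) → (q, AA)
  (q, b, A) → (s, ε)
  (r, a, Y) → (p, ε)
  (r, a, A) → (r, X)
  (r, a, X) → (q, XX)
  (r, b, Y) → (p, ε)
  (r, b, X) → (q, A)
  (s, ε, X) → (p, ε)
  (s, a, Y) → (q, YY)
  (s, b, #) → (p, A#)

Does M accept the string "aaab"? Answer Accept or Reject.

(p, aaab, #) ⊢ (r, aab, XY#) ⊢ (q, ab, XXY#) ⊢ (q, ab, AXXY#) ⊢ (q, b, AAXXY#) ⊢ (s, ε, AXXY#)
All input consumed; state s ∉ F and no further ε-move applies.

Reject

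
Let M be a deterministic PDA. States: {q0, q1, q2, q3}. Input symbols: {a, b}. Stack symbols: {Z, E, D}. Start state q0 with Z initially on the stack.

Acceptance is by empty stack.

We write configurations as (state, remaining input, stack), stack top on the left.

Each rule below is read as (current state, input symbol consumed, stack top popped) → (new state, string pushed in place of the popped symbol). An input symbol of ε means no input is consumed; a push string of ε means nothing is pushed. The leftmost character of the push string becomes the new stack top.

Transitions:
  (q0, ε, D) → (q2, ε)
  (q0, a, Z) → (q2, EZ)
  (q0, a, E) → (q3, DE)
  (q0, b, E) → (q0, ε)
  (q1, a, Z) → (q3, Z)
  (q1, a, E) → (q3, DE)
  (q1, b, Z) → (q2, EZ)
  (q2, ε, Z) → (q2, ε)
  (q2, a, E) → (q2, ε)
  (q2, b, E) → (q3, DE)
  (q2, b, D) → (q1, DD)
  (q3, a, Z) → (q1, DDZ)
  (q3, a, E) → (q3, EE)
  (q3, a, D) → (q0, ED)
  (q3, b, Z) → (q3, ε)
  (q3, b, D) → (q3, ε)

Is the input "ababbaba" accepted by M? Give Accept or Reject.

(q0, ababbaba, Z)
  read a, top Z: go to q2, push EZ → (q2, babbaba, EZ)
  read b, top E: go to q3, push DE → (q3, abbaba, DEZ)
  read a, top D: go to q0, push ED → (q0, bbaba, EDEZ)
  read b, top E: go to q0, push ε → (q0, baba, DEZ)
  ε-move, top D: go to q2, push ε → (q2, baba, EZ)
  read b, top E: go to q3, push DE → (q3, aba, DEZ)
  read a, top D: go to q0, push ED → (q0, ba, EDEZ)
  read b, top E: go to q0, push ε → (q0, a, DEZ)
  ε-move, top D: go to q2, push ε → (q2, a, EZ)
  read a, top E: go to q2, push ε → (q2, ε, Z)
  ε-move, top Z: go to q2, push ε → (q2, ε, ε)
All input consumed and the stack is empty.

Accept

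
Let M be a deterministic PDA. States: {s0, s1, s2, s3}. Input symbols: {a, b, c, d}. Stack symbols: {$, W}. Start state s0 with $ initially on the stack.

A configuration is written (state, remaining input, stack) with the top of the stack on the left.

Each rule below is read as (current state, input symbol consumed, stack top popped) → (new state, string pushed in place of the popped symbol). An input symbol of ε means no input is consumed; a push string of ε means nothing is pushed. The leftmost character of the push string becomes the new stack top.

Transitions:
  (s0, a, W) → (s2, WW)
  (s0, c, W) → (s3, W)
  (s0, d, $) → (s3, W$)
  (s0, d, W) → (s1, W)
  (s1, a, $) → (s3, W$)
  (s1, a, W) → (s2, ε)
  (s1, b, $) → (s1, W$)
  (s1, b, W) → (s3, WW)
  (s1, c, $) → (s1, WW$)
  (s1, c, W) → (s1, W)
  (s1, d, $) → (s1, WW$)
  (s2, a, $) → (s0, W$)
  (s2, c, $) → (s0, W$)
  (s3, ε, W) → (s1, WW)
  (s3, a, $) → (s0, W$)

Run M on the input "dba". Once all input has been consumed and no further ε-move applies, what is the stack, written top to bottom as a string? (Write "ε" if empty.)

WWW$

(s0, dba, $) ⊢ (s3, ba, W$) ⊢ (s1, ba, WW$) ⊢ (s3, a, WWW$) ⊢ (s1, a, WWWW$) ⊢ (s2, ε, WWW$)
All input consumed in state s2 with stack WWW$.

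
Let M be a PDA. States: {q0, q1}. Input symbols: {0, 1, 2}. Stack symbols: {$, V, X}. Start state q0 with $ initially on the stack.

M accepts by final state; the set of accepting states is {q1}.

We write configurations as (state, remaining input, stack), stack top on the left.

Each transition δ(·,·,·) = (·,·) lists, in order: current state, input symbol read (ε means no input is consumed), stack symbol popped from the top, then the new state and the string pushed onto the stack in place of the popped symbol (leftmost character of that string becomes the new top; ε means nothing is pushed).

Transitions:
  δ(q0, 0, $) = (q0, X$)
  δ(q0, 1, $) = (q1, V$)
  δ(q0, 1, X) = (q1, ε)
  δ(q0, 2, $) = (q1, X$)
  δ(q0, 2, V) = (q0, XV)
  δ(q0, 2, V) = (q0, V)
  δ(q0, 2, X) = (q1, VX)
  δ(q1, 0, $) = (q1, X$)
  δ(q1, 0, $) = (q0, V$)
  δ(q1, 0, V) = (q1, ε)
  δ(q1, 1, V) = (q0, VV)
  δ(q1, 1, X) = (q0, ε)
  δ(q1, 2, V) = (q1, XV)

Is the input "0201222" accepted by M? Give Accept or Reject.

No computation consumes all input and reaches a final state.

Reject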